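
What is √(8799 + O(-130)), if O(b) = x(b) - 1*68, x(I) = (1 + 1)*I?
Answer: √8471 ≈ 92.038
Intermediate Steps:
x(I) = 2*I
O(b) = -68 + 2*b (O(b) = 2*b - 1*68 = 2*b - 68 = -68 + 2*b)
√(8799 + O(-130)) = √(8799 + (-68 + 2*(-130))) = √(8799 + (-68 - 260)) = √(8799 - 328) = √8471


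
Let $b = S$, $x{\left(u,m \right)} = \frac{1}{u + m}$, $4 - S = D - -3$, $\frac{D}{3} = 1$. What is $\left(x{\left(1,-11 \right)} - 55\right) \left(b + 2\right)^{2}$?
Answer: $0$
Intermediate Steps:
$D = 3$ ($D = 3 \cdot 1 = 3$)
$S = -2$ ($S = 4 - \left(3 - -3\right) = 4 - \left(3 + 3\right) = 4 - 6 = -2$)
$x{\left(u,m \right)} = \frac{1}{m + u}$
$b = -2$
$\left(x{\left(1,-11 \right)} - 55\right) \left(b + 2\right)^{2} = \left(\frac{1}{-11 + 1} - 55\right) \left(-2 + 2\right)^{2} = \left(\frac{1}{-10} - 55\right) 0^{2} = \left(- \frac{1}{10} - 55\right) 0 = \left(- \frac{551}{10}\right) 0 = 0$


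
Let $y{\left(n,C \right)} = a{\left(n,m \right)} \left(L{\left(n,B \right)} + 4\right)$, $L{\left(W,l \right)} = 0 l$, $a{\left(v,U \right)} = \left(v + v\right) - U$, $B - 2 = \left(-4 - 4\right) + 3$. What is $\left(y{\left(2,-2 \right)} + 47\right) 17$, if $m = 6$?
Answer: $663$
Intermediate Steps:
$B = -3$ ($B = 2 + \left(\left(-4 - 4\right) + 3\right) = 2 + \left(-8 + 3\right) = 2 - 5 = -3$)
$a{\left(v,U \right)} = - U + 2 v$ ($a{\left(v,U \right)} = 2 v - U = - U + 2 v$)
$L{\left(W,l \right)} = 0$
$y{\left(n,C \right)} = -24 + 8 n$ ($y{\left(n,C \right)} = \left(\left(-1\right) 6 + 2 n\right) \left(0 + 4\right) = \left(-6 + 2 n\right) 4 = -24 + 8 n$)
$\left(y{\left(2,-2 \right)} + 47\right) 17 = \left(\left(-24 + 8 \cdot 2\right) + 47\right) 17 = \left(\left(-24 + 16\right) + 47\right) 17 = \left(-8 + 47\right) 17 = 39 \cdot 17 = 663$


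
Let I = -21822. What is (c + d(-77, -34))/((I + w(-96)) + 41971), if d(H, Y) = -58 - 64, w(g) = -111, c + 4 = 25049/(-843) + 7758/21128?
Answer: -1383434591/178447447176 ≈ -0.0077526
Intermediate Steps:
c = -296969447/8905452 (c = -4 + (25049/(-843) + 7758/21128) = -4 + (25049*(-1/843) + 7758*(1/21128)) = -4 + (-25049/843 + 3879/10564) = -4 - 261347639/8905452 = -296969447/8905452 ≈ -33.347)
d(H, Y) = -122
(c + d(-77, -34))/((I + w(-96)) + 41971) = (-296969447/8905452 - 122)/((-21822 - 111) + 41971) = -1383434591/(8905452*(-21933 + 41971)) = -1383434591/8905452/20038 = -1383434591/8905452*1/20038 = -1383434591/178447447176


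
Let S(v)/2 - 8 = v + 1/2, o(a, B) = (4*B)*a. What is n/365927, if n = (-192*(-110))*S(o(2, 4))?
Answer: 1710720/365927 ≈ 4.6750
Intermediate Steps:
o(a, B) = 4*B*a
S(v) = 17 + 2*v (S(v) = 16 + 2*(v + 1/2) = 16 + 2*(v + ½) = 16 + 2*(½ + v) = 16 + (1 + 2*v) = 17 + 2*v)
n = 1710720 (n = (-192*(-110))*(17 + 2*(4*4*2)) = 21120*(17 + 2*32) = 21120*(17 + 64) = 21120*81 = 1710720)
n/365927 = 1710720/365927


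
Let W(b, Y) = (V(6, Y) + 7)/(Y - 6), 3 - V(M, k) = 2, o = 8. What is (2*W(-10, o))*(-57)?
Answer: -456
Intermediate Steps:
V(M, k) = 1 (V(M, k) = 3 - 1*2 = 3 - 2 = 1)
W(b, Y) = 8/(-6 + Y) (W(b, Y) = (1 + 7)/(Y - 6) = 8/(-6 + Y))
(2*W(-10, o))*(-57) = (2*(8/(-6 + 8)))*(-57) = (2*(8/2))*(-57) = (2*(8*(½)))*(-57) = (2*4)*(-57) = 8*(-57) = -456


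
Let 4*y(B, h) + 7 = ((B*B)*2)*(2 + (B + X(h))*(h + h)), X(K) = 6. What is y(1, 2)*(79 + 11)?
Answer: 2385/2 ≈ 1192.5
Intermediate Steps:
y(B, h) = -7/4 + B²*(2 + 2*h*(6 + B))/2 (y(B, h) = -7/4 + (((B*B)*2)*(2 + (B + 6)*(h + h)))/4 = -7/4 + ((B²*2)*(2 + (6 + B)*(2*h)))/4 = -7/4 + ((2*B²)*(2 + 2*h*(6 + B)))/4 = -7/4 + (2*B²*(2 + 2*h*(6 + B)))/4 = -7/4 + B²*(2 + 2*h*(6 + B))/2)
y(1, 2)*(79 + 11) = (-7/4 + 1² + 2*1³ + 6*2*1²)*(79 + 11) = (-7/4 + 1 + 2*1 + 6*2*1)*90 = (-7/4 + 1 + 2 + 12)*90 = (53/4)*90 = 2385/2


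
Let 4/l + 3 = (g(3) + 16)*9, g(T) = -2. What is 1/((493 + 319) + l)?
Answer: 123/99880 ≈ 0.0012315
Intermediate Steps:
l = 4/123 (l = 4/(-3 + (-2 + 16)*9) = 4/(-3 + 14*9) = 4/(-3 + 126) = 4/123 ≈ 0.032520)
1/((493 + 319) + l) = 1/((493 + 319) + 4/123) = 1/(812 + 4/123) = 1/(99880/123) = 123/99880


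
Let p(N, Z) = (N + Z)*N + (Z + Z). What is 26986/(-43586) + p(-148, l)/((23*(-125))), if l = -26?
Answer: -23954899/2506195 ≈ -9.5583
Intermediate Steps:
p(N, Z) = 2*Z + N*(N + Z) (p(N, Z) = N*(N + Z) + 2*Z = 2*Z + N*(N + Z))
26986/(-43586) + p(-148, l)/((23*(-125))) = 26986/(-43586) + ((-148)² + 2*(-26) - 148*(-26))/((23*(-125))) = 26986*(-1/43586) + (21904 - 52 + 3848)/(-2875) = -13493/21793 + 25700*(-1/2875) = -13493/21793 - 1028/115 = -23954899/2506195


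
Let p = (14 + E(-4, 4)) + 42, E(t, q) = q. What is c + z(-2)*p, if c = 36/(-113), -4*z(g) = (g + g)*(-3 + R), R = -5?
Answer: -54276/113 ≈ -480.32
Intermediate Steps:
z(g) = 4*g (z(g) = -(g + g)*(-3 - 5)/4 = -2*g*(-8)/4 = -(-4)*g = 4*g)
c = -36/113 (c = 36*(-1/113) = -36/113 ≈ -0.31858)
p = 60 (p = (14 + 4) + 42 = 18 + 42 = 60)
c + z(-2)*p = -36/113 + (4*(-2))*60 = -36/113 - 8*60 = -36/113 - 480 = -54276/113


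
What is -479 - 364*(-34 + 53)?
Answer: -7395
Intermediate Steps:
-479 - 364*(-34 + 53) = -479 - 364*19 = -479 - 6916 = -7395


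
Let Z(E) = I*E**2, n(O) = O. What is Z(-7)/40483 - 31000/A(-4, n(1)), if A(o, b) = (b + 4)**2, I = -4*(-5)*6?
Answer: -50193040/40483 ≈ -1239.9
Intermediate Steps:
I = 120 (I = 20*6 = 120)
Z(E) = 120*E**2
A(o, b) = (4 + b)**2
Z(-7)/40483 - 31000/A(-4, n(1)) = (120*(-7)**2)/40483 - 31000/(4 + 1)**2 = (120*49)*(1/40483) - 31000/(5**2) = 5880*(1/40483) - 31000/25 = 5880/40483 - 31000*1/25 = 5880/40483 - 1240 = -50193040/40483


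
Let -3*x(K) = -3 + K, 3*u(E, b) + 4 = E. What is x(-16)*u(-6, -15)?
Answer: -190/9 ≈ -21.111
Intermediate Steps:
u(E, b) = -4/3 + E/3
x(K) = 1 - K/3 (x(K) = -(-3 + K)/3 = 1 - K/3)
x(-16)*u(-6, -15) = (1 - ⅓*(-16))*(-4/3 + (⅓)*(-6)) = (1 + 16/3)*(-4/3 - 2) = (19/3)*(-10/3) = -190/9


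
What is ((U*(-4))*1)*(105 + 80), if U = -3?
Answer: 2220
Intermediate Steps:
((U*(-4))*1)*(105 + 80) = (-3*(-4)*1)*(105 + 80) = (12*1)*185 = 12*185 = 2220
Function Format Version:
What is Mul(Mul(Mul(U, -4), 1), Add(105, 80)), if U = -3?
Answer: 2220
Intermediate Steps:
Mul(Mul(Mul(U, -4), 1), Add(105, 80)) = Mul(Mul(Mul(-3, -4), 1), Add(105, 80)) = Mul(Mul(12, 1), 185) = Mul(12, 185) = 2220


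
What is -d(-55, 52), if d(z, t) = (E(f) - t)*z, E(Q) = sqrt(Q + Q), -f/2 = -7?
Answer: -2860 + 110*sqrt(7) ≈ -2569.0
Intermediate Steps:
f = 14 (f = -2*(-7) = 14)
E(Q) = sqrt(2)*sqrt(Q) (E(Q) = sqrt(2*Q) = sqrt(2)*sqrt(Q))
d(z, t) = z*(-t + 2*sqrt(7)) (d(z, t) = (sqrt(2)*sqrt(14) - t)*z = (2*sqrt(7) - t)*z = (-t + 2*sqrt(7))*z = z*(-t + 2*sqrt(7)))
-d(-55, 52) = -(-55)*(-1*52 + 2*sqrt(7)) = -(-55)*(-52 + 2*sqrt(7)) = -(2860 - 110*sqrt(7)) = -2860 + 110*sqrt(7)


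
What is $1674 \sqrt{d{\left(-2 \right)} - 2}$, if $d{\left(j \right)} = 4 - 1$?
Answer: $1674$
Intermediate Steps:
$d{\left(j \right)} = 3$ ($d{\left(j \right)} = 4 - 1 = 3$)
$1674 \sqrt{d{\left(-2 \right)} - 2} = 1674 \sqrt{3 - 2} = 1674 \sqrt{1} = 1674 \cdot 1 = 1674$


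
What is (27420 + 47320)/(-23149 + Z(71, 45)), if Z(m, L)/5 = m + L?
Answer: -74740/22569 ≈ -3.3116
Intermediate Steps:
Z(m, L) = 5*L + 5*m (Z(m, L) = 5*(m + L) = 5*(L + m) = 5*L + 5*m)
(27420 + 47320)/(-23149 + Z(71, 45)) = (27420 + 47320)/(-23149 + (5*45 + 5*71)) = 74740/(-23149 + (225 + 355)) = 74740/(-23149 + 580) = 74740/(-22569) = 74740*(-1/22569) = -74740/22569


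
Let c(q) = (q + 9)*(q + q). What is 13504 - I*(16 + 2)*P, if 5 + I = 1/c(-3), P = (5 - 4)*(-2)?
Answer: 13323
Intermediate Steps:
c(q) = 2*q*(9 + q) (c(q) = (9 + q)*(2*q) = 2*q*(9 + q))
P = -2 (P = 1*(-2) = -2)
I = -181/36 (I = -5 + 1/(2*(-3)*(9 - 3)) = -5 + 1/(2*(-3)*6) = -5 + 1/(-36) = -5 - 1/36 = -181/36 ≈ -5.0278)
13504 - I*(16 + 2)*P = 13504 - (-181*(16 + 2)/36)*(-2) = 13504 - (-181/36*18)*(-2) = 13504 - (-181)*(-2)/2 = 13504 - 1*181 = 13504 - 181 = 13323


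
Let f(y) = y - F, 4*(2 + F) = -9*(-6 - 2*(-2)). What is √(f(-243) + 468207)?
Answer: √1871846/2 ≈ 684.08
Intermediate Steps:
F = 5/2 (F = -2 + (-9*(-6 - 2*(-2)))/4 = -2 + (-9*(-6 + 4))/4 = -2 + (-9*(-2))/4 = -2 + (¼)*18 = -2 + 9/2 = 5/2 ≈ 2.5000)
f(y) = -5/2 + y (f(y) = y - 1*5/2 = y - 5/2 = -5/2 + y)
√(f(-243) + 468207) = √((-5/2 - 243) + 468207) = √(-491/2 + 468207) = √(935923/2) = √1871846/2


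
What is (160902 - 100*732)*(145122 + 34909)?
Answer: 15789078762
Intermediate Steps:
(160902 - 100*732)*(145122 + 34909) = (160902 - 73200)*180031 = 87702*180031 = 15789078762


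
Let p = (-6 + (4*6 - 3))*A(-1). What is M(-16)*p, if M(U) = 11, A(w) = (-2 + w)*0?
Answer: 0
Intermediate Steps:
A(w) = 0
p = 0 (p = (-6 + (4*6 - 3))*0 = (-6 + (24 - 3))*0 = (-6 + 21)*0 = 15*0 = 0)
M(-16)*p = 11*0 = 0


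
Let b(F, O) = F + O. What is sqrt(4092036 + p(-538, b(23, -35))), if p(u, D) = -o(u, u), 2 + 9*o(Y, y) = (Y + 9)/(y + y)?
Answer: sqrt(10659737848443)/1614 ≈ 2022.9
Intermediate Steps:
o(Y, y) = -2/9 + (9 + Y)/(18*y) (o(Y, y) = -2/9 + ((Y + 9)/(y + y))/9 = -2/9 + ((9 + Y)/((2*y)))/9 = -2/9 + ((9 + Y)*(1/(2*y)))/9 = -2/9 + ((9 + Y)/(2*y))/9 = -2/9 + (9 + Y)/(18*y))
p(u, D) = -(9 - 3*u)/(18*u) (p(u, D) = -(9 + u - 4*u)/(18*u) = -(9 - 3*u)/(18*u))
sqrt(4092036 + p(-538, b(23, -35))) = sqrt(4092036 + (1/6)*(-3 - 538)/(-538)) = sqrt(4092036 + (1/6)*(-1/538)*(-541)) = sqrt(4092036 + 541/3228) = sqrt(13209092749/3228) = sqrt(10659737848443)/1614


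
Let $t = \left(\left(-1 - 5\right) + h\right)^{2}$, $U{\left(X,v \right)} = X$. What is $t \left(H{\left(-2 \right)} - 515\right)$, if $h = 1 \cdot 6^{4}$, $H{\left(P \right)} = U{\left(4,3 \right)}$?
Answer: $-850355100$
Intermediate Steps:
$H{\left(P \right)} = 4$
$h = 1296$ ($h = 1 \cdot 1296 = 1296$)
$t = 1664100$ ($t = \left(\left(-1 - 5\right) + 1296\right)^{2} = \left(-6 + 1296\right)^{2} = 1290^{2} = 1664100$)
$t \left(H{\left(-2 \right)} - 515\right) = 1664100 \left(4 - 515\right) = 1664100 \left(-511\right) = -850355100$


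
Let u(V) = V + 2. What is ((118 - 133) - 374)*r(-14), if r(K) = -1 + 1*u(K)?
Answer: 5057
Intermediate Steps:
u(V) = 2 + V
r(K) = 1 + K (r(K) = -1 + 1*(2 + K) = -1 + (2 + K) = 1 + K)
((118 - 133) - 374)*r(-14) = ((118 - 133) - 374)*(1 - 14) = (-15 - 374)*(-13) = -389*(-13) = 5057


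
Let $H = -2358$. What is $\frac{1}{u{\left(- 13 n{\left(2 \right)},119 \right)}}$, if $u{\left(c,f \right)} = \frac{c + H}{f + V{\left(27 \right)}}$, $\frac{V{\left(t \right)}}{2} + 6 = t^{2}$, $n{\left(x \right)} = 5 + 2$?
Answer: $- \frac{1565}{2449} \approx -0.63904$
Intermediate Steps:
$n{\left(x \right)} = 7$
$V{\left(t \right)} = -12 + 2 t^{2}$
$u{\left(c,f \right)} = \frac{-2358 + c}{1446 + f}$ ($u{\left(c,f \right)} = \frac{c - 2358}{f - \left(12 - 2 \cdot 27^{2}\right)} = \frac{-2358 + c}{f + \left(-12 + 2 \cdot 729\right)} = \frac{-2358 + c}{f + \left(-12 + 1458\right)} = \frac{-2358 + c}{f + 1446} = \frac{-2358 + c}{1446 + f}$)
$\frac{1}{u{\left(- 13 n{\left(2 \right)},119 \right)}} = \frac{1}{\frac{1}{1446 + 119} \left(-2358 - 91\right)} = \frac{1}{\frac{1}{1565} \left(-2358 - 91\right)} = \frac{1}{\frac{1}{1565} \left(-2449\right)} = \frac{1}{- \frac{2449}{1565}} = - \frac{1565}{2449}$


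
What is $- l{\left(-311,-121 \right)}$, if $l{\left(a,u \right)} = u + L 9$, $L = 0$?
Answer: $121$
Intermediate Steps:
$l{\left(a,u \right)} = u$ ($l{\left(a,u \right)} = u + 0 \cdot 9 = u + 0 = u$)
$- l{\left(-311,-121 \right)} = \left(-1\right) \left(-121\right) = 121$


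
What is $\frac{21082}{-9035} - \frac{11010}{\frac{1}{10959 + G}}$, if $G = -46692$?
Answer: $\frac{3554552660468}{9035} \approx 3.9342 \cdot 10^{8}$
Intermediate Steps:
$\frac{21082}{-9035} - \frac{11010}{\frac{1}{10959 + G}} = \frac{21082}{-9035} - \frac{11010}{\frac{1}{10959 - 46692}} = 21082 \left(- \frac{1}{9035}\right) - \frac{11010}{\frac{1}{-35733}} = - \frac{21082}{9035} - \frac{11010}{- \frac{1}{35733}} = - \frac{21082}{9035} - -393420330 = - \frac{21082}{9035} + 393420330 = \frac{3554552660468}{9035}$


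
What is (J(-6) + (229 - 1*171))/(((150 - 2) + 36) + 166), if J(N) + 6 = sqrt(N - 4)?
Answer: 26/175 + I*sqrt(10)/350 ≈ 0.14857 + 0.0090351*I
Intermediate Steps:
J(N) = -6 + sqrt(-4 + N) (J(N) = -6 + sqrt(N - 4) = -6 + sqrt(-4 + N))
(J(-6) + (229 - 1*171))/(((150 - 2) + 36) + 166) = ((-6 + sqrt(-4 - 6)) + (229 - 1*171))/(((150 - 2) + 36) + 166) = ((-6 + sqrt(-10)) + (229 - 171))/((148 + 36) + 166) = ((-6 + I*sqrt(10)) + 58)/(184 + 166) = (52 + I*sqrt(10))/350 = (52 + I*sqrt(10))*(1/350) = 26/175 + I*sqrt(10)/350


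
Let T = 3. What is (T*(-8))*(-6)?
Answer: 144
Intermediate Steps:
(T*(-8))*(-6) = (3*(-8))*(-6) = -24*(-6) = 144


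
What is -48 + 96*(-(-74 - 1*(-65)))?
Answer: 816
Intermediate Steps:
-48 + 96*(-(-74 - 1*(-65))) = -48 + 96*(-(-74 + 65)) = -48 + 96*(-1*(-9)) = -48 + 96*9 = -48 + 864 = 816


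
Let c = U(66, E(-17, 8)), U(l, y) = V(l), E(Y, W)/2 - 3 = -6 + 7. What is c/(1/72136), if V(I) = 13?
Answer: 937768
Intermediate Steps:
E(Y, W) = 8 (E(Y, W) = 6 + 2*(-6 + 7) = 6 + 2*1 = 6 + 2 = 8)
U(l, y) = 13
c = 13
c/(1/72136) = 13/(1/72136) = 13*72136 = 937768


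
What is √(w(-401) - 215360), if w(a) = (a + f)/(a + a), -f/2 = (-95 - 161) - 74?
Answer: I*√138520621158/802 ≈ 464.07*I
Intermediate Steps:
f = 660 (f = -2*((-95 - 161) - 74) = -2*(-256 - 74) = -2*(-330) = 660)
w(a) = (660 + a)/(2*a) (w(a) = (a + 660)/(a + a) = (660 + a)/((2*a)) = (660 + a)*(1/(2*a)) = (660 + a)/(2*a))
√(w(-401) - 215360) = √((½)*(660 - 401)/(-401) - 215360) = √((½)*(-1/401)*259 - 215360) = √(-259/802 - 215360) = √(-172718979/802) = I*√138520621158/802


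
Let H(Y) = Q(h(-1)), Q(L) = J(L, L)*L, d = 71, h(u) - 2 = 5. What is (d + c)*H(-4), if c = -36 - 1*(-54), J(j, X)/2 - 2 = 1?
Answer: 3738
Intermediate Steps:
h(u) = 7 (h(u) = 2 + 5 = 7)
J(j, X) = 6 (J(j, X) = 4 + 2*1 = 4 + 2 = 6)
c = 18 (c = -36 + 54 = 18)
Q(L) = 6*L
H(Y) = 42 (H(Y) = 6*7 = 42)
(d + c)*H(-4) = (71 + 18)*42 = 89*42 = 3738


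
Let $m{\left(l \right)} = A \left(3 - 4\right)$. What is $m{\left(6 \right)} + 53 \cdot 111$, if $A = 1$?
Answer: $5882$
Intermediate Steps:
$m{\left(l \right)} = -1$ ($m{\left(l \right)} = 1 \left(3 - 4\right) = 1 \left(-1\right) = -1$)
$m{\left(6 \right)} + 53 \cdot 111 = -1 + 53 \cdot 111 = -1 + 5883 = 5882$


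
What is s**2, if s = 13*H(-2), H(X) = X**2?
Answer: 2704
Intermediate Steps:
s = 52 (s = 13*(-2)**2 = 13*4 = 52)
s**2 = 52**2 = 2704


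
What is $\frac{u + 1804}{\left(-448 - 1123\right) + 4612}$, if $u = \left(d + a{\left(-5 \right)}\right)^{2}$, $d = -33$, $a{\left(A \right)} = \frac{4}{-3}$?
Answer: $\frac{26845}{27369} \approx 0.98085$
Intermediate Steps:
$a{\left(A \right)} = - \frac{4}{3}$ ($a{\left(A \right)} = 4 \left(- \frac{1}{3}\right) = - \frac{4}{3}$)
$u = \frac{10609}{9}$ ($u = \left(-33 - \frac{4}{3}\right)^{2} = \left(- \frac{103}{3}\right)^{2} = \frac{10609}{9} \approx 1178.8$)
$\frac{u + 1804}{\left(-448 - 1123\right) + 4612} = \frac{\frac{10609}{9} + 1804}{\left(-448 - 1123\right) + 4612} = \frac{26845}{9 \left(-1571 + 4612\right)} = \frac{26845}{9 \cdot 3041} = \frac{26845}{9} \cdot \frac{1}{3041} = \frac{26845}{27369}$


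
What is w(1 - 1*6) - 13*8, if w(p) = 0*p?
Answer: -104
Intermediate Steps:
w(p) = 0
w(1 - 1*6) - 13*8 = 0 - 13*8 = 0 - 104 = -104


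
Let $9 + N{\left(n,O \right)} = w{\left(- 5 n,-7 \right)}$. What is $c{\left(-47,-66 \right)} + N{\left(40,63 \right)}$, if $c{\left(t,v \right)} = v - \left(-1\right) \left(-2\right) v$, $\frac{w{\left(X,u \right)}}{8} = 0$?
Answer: $57$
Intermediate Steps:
$w{\left(X,u \right)} = 0$ ($w{\left(X,u \right)} = 8 \cdot 0 = 0$)
$N{\left(n,O \right)} = -9$ ($N{\left(n,O \right)} = -9 + 0 = -9$)
$c{\left(t,v \right)} = - v$ ($c{\left(t,v \right)} = v - 2 v = - v$)
$c{\left(-47,-66 \right)} + N{\left(40,63 \right)} = \left(-1\right) \left(-66\right) - 9 = 66 - 9 = 57$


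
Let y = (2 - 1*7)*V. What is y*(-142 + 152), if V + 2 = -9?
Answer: 550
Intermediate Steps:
V = -11 (V = -2 - 9 = -11)
y = 55 (y = (2 - 1*7)*(-11) = (2 - 7)*(-11) = -5*(-11) = 55)
y*(-142 + 152) = 55*(-142 + 152) = 55*10 = 550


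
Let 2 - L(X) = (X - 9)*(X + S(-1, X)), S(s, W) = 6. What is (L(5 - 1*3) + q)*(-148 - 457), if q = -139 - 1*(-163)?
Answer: -49610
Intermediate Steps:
q = 24 (q = -139 + 163 = 24)
L(X) = 2 - (-9 + X)*(6 + X) (L(X) = 2 - (X - 9)*(X + 6) = 2 - (-9 + X)*(6 + X))
(L(5 - 1*3) + q)*(-148 - 457) = ((56 - (5 - 1*3)² + 3*(5 - 1*3)) + 24)*(-148 - 457) = ((56 - (5 - 3)² + 3*(5 - 3)) + 24)*(-605) = ((56 - 1*2² + 3*2) + 24)*(-605) = ((56 - 1*4 + 6) + 24)*(-605) = ((56 - 4 + 6) + 24)*(-605) = (58 + 24)*(-605) = 82*(-605) = -49610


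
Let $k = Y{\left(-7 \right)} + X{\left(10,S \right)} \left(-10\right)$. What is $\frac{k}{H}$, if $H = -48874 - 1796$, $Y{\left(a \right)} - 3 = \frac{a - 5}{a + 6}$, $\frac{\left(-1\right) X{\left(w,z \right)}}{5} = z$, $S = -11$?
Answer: $\frac{107}{10134} \approx 0.010559$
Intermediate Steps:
$X{\left(w,z \right)} = - 5 z$
$Y{\left(a \right)} = 3 + \frac{-5 + a}{6 + a}$ ($Y{\left(a \right)} = 3 + \frac{a - 5}{a + 6} = 3 + \frac{-5 + a}{6 + a}$)
$H = -50670$ ($H = -48874 - 1796 = -50670$)
$k = -535$ ($k = \frac{13 + 4 \left(-7\right)}{6 - 7} + \left(-5\right) \left(-11\right) \left(-10\right) = \frac{13 - 28}{-1} + 55 \left(-10\right) = \left(-1\right) \left(-15\right) - 550 = 15 - 550 = -535$)
$\frac{k}{H} = - \frac{535}{-50670} = \left(-535\right) \left(- \frac{1}{50670}\right) = \frac{107}{10134}$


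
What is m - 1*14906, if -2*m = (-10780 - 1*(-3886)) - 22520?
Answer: -199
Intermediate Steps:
m = 14707 (m = -((-10780 - 1*(-3886)) - 22520)/2 = -((-10780 + 3886) - 22520)/2 = -(-6894 - 22520)/2 = -1/2*(-29414) = 14707)
m - 1*14906 = 14707 - 1*14906 = 14707 - 14906 = -199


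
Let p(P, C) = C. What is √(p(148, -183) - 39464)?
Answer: I*√39647 ≈ 199.12*I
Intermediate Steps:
√(p(148, -183) - 39464) = √(-183 - 39464) = √(-39647) = I*√39647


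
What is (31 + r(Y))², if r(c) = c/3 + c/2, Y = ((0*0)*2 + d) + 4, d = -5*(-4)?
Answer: 2601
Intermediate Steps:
d = 20
Y = 24 (Y = ((0*0)*2 + 20) + 4 = (0*2 + 20) + 4 = (0 + 20) + 4 = 20 + 4 = 24)
r(c) = 5*c/6 (r(c) = c*(⅓) + c*(½) = c/3 + c/2 = 5*c/6)
(31 + r(Y))² = (31 + (⅚)*24)² = (31 + 20)² = 51² = 2601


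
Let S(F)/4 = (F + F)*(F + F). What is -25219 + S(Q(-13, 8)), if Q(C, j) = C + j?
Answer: -24819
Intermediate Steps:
S(F) = 16*F² (S(F) = 4*((F + F)*(F + F)) = 4*((2*F)*(2*F)) = 4*(4*F²) = 16*F²)
-25219 + S(Q(-13, 8)) = -25219 + 16*(-13 + 8)² = -25219 + 16*(-5)² = -25219 + 16*25 = -25219 + 400 = -24819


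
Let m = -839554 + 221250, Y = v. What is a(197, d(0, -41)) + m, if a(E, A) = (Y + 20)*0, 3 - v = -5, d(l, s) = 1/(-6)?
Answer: -618304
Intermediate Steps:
d(l, s) = -⅙
v = 8 (v = 3 - 1*(-5) = 3 + 5 = 8)
Y = 8
a(E, A) = 0 (a(E, A) = (8 + 20)*0 = 28*0 = 0)
m = -618304
a(197, d(0, -41)) + m = 0 - 618304 = -618304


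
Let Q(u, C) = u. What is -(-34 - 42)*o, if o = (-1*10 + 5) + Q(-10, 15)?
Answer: -1140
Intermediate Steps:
o = -15 (o = (-1*10 + 5) - 10 = (-10 + 5) - 10 = -5 - 10 = -15)
-(-34 - 42)*o = -(-34 - 42)*(-15) = -(-76)*(-15) = -1*1140 = -1140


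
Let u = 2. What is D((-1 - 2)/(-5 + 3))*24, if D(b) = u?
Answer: 48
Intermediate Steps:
D(b) = 2
D((-1 - 2)/(-5 + 3))*24 = 2*24 = 48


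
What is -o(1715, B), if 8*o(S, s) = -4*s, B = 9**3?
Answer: 729/2 ≈ 364.50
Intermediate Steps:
B = 729
o(S, s) = -s/2 (o(S, s) = (-4*s)/8 = -s/2)
-o(1715, B) = -(-1)*729/2 = -1*(-729/2) = 729/2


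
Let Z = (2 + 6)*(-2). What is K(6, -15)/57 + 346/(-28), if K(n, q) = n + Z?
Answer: -10001/798 ≈ -12.533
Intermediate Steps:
Z = -16 (Z = 8*(-2) = -16)
K(n, q) = -16 + n (K(n, q) = n - 16 = -16 + n)
K(6, -15)/57 + 346/(-28) = (-16 + 6)/57 + 346/(-28) = -10*1/57 + 346*(-1/28) = -10/57 - 173/14 = -10001/798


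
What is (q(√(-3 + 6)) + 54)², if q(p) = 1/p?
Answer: (162 + √3)²/9 ≈ 2978.7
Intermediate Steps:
(q(√(-3 + 6)) + 54)² = (1/(√(-3 + 6)) + 54)² = (1/(√3) + 54)² = (√3/3 + 54)² = (54 + √3/3)²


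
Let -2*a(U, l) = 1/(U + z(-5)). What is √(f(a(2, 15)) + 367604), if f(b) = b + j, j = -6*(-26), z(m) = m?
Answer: √13239366/6 ≈ 606.43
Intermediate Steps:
a(U, l) = -1/(2*(-5 + U)) (a(U, l) = -1/(2*(U - 5)) = -1/(2*(-5 + U)))
j = 156
f(b) = 156 + b (f(b) = b + 156 = 156 + b)
√(f(a(2, 15)) + 367604) = √((156 - 1/(-10 + 2*2)) + 367604) = √((156 - 1/(-10 + 4)) + 367604) = √((156 - 1/(-6)) + 367604) = √((156 - 1*(-⅙)) + 367604) = √((156 + ⅙) + 367604) = √(937/6 + 367604) = √(2206561/6) = √13239366/6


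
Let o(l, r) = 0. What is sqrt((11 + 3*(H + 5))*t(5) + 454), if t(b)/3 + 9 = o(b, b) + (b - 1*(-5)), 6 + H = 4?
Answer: sqrt(514) ≈ 22.672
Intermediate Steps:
H = -2 (H = -6 + 4 = -2)
t(b) = -12 + 3*b (t(b) = -27 + 3*(0 + (b - 1*(-5))) = -27 + 3*(0 + (b + 5)) = -27 + 3*(0 + (5 + b)) = -27 + 3*(5 + b) = -27 + (15 + 3*b) = -12 + 3*b)
sqrt((11 + 3*(H + 5))*t(5) + 454) = sqrt((11 + 3*(-2 + 5))*(-12 + 3*5) + 454) = sqrt((11 + 3*3)*(-12 + 15) + 454) = sqrt((11 + 9)*3 + 454) = sqrt(20*3 + 454) = sqrt(60 + 454) = sqrt(514)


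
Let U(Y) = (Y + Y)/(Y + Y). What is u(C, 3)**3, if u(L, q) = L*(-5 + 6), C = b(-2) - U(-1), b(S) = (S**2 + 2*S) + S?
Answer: -27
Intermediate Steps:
b(S) = S**2 + 3*S
U(Y) = 1 (U(Y) = (2*Y)/((2*Y)) = (2*Y)*(1/(2*Y)) = 1)
C = -3 (C = -2*(3 - 2) - 1*1 = -2*1 - 1 = -2 - 1 = -3)
u(L, q) = L (u(L, q) = L*1 = L)
u(C, 3)**3 = (-3)**3 = -27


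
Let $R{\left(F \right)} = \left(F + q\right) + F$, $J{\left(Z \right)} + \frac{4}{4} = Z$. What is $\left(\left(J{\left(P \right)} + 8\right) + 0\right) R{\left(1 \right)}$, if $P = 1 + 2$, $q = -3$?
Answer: $-10$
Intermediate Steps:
$P = 3$
$J{\left(Z \right)} = -1 + Z$
$R{\left(F \right)} = -3 + 2 F$ ($R{\left(F \right)} = \left(F - 3\right) + F = \left(-3 + F\right) + F = -3 + 2 F$)
$\left(\left(J{\left(P \right)} + 8\right) + 0\right) R{\left(1 \right)} = \left(\left(\left(-1 + 3\right) + 8\right) + 0\right) \left(-3 + 2 \cdot 1\right) = \left(\left(2 + 8\right) + 0\right) \left(-3 + 2\right) = \left(10 + 0\right) \left(-1\right) = 10 \left(-1\right) = -10$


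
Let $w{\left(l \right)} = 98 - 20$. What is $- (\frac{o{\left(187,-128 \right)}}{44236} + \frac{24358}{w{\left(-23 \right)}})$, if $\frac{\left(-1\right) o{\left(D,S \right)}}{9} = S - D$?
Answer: $- \frac{538860809}{1725204} \approx -312.35$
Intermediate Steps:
$w{\left(l \right)} = 78$
$o{\left(D,S \right)} = - 9 S + 9 D$ ($o{\left(D,S \right)} = - 9 \left(S - D\right) = - 9 S + 9 D$)
$- (\frac{o{\left(187,-128 \right)}}{44236} + \frac{24358}{w{\left(-23 \right)}}) = - (\frac{\left(-9\right) \left(-128\right) + 9 \cdot 187}{44236} + \frac{24358}{78}) = - (\left(1152 + 1683\right) \frac{1}{44236} + 24358 \cdot \frac{1}{78}) = - (2835 \cdot \frac{1}{44236} + \frac{12179}{39}) = - (\frac{2835}{44236} + \frac{12179}{39}) = \left(-1\right) \frac{538860809}{1725204} = - \frac{538860809}{1725204}$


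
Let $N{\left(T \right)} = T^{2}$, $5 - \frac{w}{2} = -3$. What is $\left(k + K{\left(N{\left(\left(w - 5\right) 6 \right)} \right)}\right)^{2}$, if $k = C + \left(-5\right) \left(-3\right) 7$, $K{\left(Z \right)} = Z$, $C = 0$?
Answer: $19900521$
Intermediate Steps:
$w = 16$ ($w = 10 - -6 = 10 + 6 = 16$)
$k = 105$ ($k = 0 + \left(-5\right) \left(-3\right) 7 = 0 + 15 \cdot 7 = 0 + 105 = 105$)
$\left(k + K{\left(N{\left(\left(w - 5\right) 6 \right)} \right)}\right)^{2} = \left(105 + \left(\left(16 - 5\right) 6\right)^{2}\right)^{2} = \left(105 + \left(11 \cdot 6\right)^{2}\right)^{2} = \left(105 + 66^{2}\right)^{2} = \left(105 + 4356\right)^{2} = 4461^{2} = 19900521$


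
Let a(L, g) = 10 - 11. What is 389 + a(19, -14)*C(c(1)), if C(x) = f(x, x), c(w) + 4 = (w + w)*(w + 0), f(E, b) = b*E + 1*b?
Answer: 387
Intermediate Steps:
a(L, g) = -1
f(E, b) = b + E*b (f(E, b) = E*b + b = b + E*b)
c(w) = -4 + 2*w**2 (c(w) = -4 + (w + w)*(w + 0) = -4 + (2*w)*w = -4 + 2*w**2)
C(x) = x*(1 + x)
389 + a(19, -14)*C(c(1)) = 389 - (-4 + 2*1**2)*(1 + (-4 + 2*1**2)) = 389 - (-4 + 2*1)*(1 + (-4 + 2*1)) = 389 - (-4 + 2)*(1 + (-4 + 2)) = 389 - (-2)*(1 - 2) = 389 - (-2)*(-1) = 389 - 1*2 = 389 - 2 = 387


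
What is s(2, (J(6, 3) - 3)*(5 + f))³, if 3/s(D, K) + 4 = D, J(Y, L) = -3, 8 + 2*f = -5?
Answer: -27/8 ≈ -3.3750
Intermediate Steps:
f = -13/2 (f = -4 + (½)*(-5) = -4 - 5/2 = -13/2 ≈ -6.5000)
s(D, K) = 3/(-4 + D)
s(2, (J(6, 3) - 3)*(5 + f))³ = (3/(-4 + 2))³ = (3/(-2))³ = (3*(-½))³ = (-3/2)³ = -27/8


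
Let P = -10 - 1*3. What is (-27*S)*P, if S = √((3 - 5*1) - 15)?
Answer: 351*I*√17 ≈ 1447.2*I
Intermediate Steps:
P = -13 (P = -10 - 3 = -13)
S = I*√17 (S = √((3 - 5) - 15) = √(-2 - 15) = √(-17) = I*√17 ≈ 4.1231*I)
(-27*S)*P = -27*I*√17*(-13) = 351*I*√17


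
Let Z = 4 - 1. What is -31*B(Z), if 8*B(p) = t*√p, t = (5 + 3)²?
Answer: -248*√3 ≈ -429.55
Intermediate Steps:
Z = 3
t = 64 (t = 8² = 64)
B(p) = 8*√p (B(p) = (64*√p)/8 = 8*√p)
-31*B(Z) = -248*√3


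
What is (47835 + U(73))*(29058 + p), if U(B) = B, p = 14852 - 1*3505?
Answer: 1935722740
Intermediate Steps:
p = 11347 (p = 14852 - 3505 = 11347)
(47835 + U(73))*(29058 + p) = (47835 + 73)*(29058 + 11347) = 47908*40405 = 1935722740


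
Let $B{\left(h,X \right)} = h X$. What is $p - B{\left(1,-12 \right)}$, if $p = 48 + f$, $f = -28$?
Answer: $32$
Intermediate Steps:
$B{\left(h,X \right)} = X h$
$p = 20$ ($p = 48 - 28 = 20$)
$p - B{\left(1,-12 \right)} = 20 - \left(-12\right) 1 = 20 - -12 = 20 + 12 = 32$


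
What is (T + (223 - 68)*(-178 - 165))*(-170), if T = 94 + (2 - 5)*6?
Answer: 9025130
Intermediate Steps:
T = 76 (T = 94 - 3*6 = 94 - 18 = 76)
(T + (223 - 68)*(-178 - 165))*(-170) = (76 + (223 - 68)*(-178 - 165))*(-170) = (76 + 155*(-343))*(-170) = (76 - 53165)*(-170) = -53089*(-170) = 9025130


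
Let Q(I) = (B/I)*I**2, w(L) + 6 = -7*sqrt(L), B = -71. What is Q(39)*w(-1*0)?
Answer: 16614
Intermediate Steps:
w(L) = -6 - 7*sqrt(L)
Q(I) = -71*I (Q(I) = (-71/I)*I**2 = -71*I)
Q(39)*w(-1*0) = (-71*39)*(-6 - 7*sqrt(-1*0)) = -2769*(-6 - 7*sqrt(0)) = -2769*(-6 - 7*0) = -2769*(-6 + 0) = -2769*(-6) = 16614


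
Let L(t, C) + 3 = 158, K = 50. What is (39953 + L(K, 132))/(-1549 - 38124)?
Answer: -40108/39673 ≈ -1.0110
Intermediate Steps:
L(t, C) = 155 (L(t, C) = -3 + 158 = 155)
(39953 + L(K, 132))/(-1549 - 38124) = (39953 + 155)/(-1549 - 38124) = 40108/(-39673) = 40108*(-1/39673) = -40108/39673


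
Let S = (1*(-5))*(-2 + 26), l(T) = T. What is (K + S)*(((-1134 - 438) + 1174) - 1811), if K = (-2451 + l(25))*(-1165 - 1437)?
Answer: -13943941388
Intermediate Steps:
S = -120 (S = -5*24 = -120)
K = 6312452 (K = (-2451 + 25)*(-1165 - 1437) = -2426*(-2602) = 6312452)
(K + S)*(((-1134 - 438) + 1174) - 1811) = (6312452 - 120)*(((-1134 - 438) + 1174) - 1811) = 6312332*((-1572 + 1174) - 1811) = 6312332*(-398 - 1811) = 6312332*(-2209) = -13943941388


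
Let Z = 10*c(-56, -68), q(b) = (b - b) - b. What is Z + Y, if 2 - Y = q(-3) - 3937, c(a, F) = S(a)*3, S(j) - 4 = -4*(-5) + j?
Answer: 2976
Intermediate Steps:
S(j) = 24 + j (S(j) = 4 + (-4*(-5) + j) = 4 + (20 + j) = 24 + j)
q(b) = -b (q(b) = 0 - b = -b)
c(a, F) = 72 + 3*a (c(a, F) = (24 + a)*3 = 72 + 3*a)
Y = 3936 (Y = 2 - (-1*(-3) - 3937) = 2 - (3 - 3937) = 2 - 1*(-3934) = 2 + 3934 = 3936)
Z = -960 (Z = 10*(72 + 3*(-56)) = 10*(72 - 168) = 10*(-96) = -960)
Z + Y = -960 + 3936 = 2976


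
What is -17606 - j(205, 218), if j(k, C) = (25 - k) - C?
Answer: -17208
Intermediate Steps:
j(k, C) = 25 - C - k
-17606 - j(205, 218) = -17606 - (25 - 1*218 - 1*205) = -17606 - (25 - 218 - 205) = -17606 - 1*(-398) = -17606 + 398 = -17208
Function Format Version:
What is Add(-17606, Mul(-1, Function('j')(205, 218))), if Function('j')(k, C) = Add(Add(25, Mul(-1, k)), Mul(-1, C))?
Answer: -17208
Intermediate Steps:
Function('j')(k, C) = Add(25, Mul(-1, C), Mul(-1, k))
Add(-17606, Mul(-1, Function('j')(205, 218))) = Add(-17606, Mul(-1, Add(25, Mul(-1, 218), Mul(-1, 205)))) = Add(-17606, Mul(-1, Add(25, -218, -205))) = Add(-17606, Mul(-1, -398)) = Add(-17606, 398) = -17208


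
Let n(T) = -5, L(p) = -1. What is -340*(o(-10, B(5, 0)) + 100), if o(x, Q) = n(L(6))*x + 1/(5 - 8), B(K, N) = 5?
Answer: -152660/3 ≈ -50887.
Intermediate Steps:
o(x, Q) = -⅓ - 5*x (o(x, Q) = -5*x + 1/(5 - 8) = -5*x + 1/(-3) = -5*x - ⅓ = -⅓ - 5*x)
-340*(o(-10, B(5, 0)) + 100) = -340*((-⅓ - 5*(-10)) + 100) = -340*((-⅓ + 50) + 100) = -340*(149/3 + 100) = -340*449/3 = -152660/3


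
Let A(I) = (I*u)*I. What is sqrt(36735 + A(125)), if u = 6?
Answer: sqrt(130485) ≈ 361.23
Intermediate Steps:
A(I) = 6*I**2 (A(I) = (I*6)*I = (6*I)*I = 6*I**2)
sqrt(36735 + A(125)) = sqrt(36735 + 6*125**2) = sqrt(36735 + 6*15625) = sqrt(36735 + 93750) = sqrt(130485)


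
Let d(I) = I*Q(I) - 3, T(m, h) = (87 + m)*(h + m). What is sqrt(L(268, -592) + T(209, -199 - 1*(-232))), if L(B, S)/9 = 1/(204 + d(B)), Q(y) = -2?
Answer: sqrt(8038898185)/335 ≈ 267.64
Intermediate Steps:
d(I) = -3 - 2*I (d(I) = I*(-2) - 3 = -2*I - 3 = -3 - 2*I)
L(B, S) = 9/(201 - 2*B) (L(B, S) = 9/(204 + (-3 - 2*B)) = 9/(201 - 2*B))
sqrt(L(268, -592) + T(209, -199 - 1*(-232))) = sqrt(9/(201 - 2*268) + (209**2 + 87*(-199 - 1*(-232)) + 87*209 + (-199 - 1*(-232))*209)) = sqrt(9/(201 - 536) + (43681 + 87*(-199 + 232) + 18183 + (-199 + 232)*209)) = sqrt(9/(-335) + (43681 + 87*33 + 18183 + 33*209)) = sqrt(9*(-1/335) + (43681 + 2871 + 18183 + 6897)) = sqrt(-9/335 + 71632) = sqrt(23996711/335) = sqrt(8038898185)/335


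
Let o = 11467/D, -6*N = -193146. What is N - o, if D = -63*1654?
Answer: 3354378049/104202 ≈ 32191.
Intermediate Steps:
D = -104202
N = 32191 (N = -⅙*(-193146) = 32191)
o = -11467/104202 (o = 11467/(-104202) = 11467*(-1/104202) = -11467/104202 ≈ -0.11005)
N - o = 32191 - 1*(-11467/104202) = 32191 + 11467/104202 = 3354378049/104202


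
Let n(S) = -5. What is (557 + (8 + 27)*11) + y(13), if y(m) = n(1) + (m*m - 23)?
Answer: 1083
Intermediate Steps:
y(m) = -28 + m**2 (y(m) = -5 + (m*m - 23) = -5 + (m**2 - 23) = -5 + (-23 + m**2) = -28 + m**2)
(557 + (8 + 27)*11) + y(13) = (557 + (8 + 27)*11) + (-28 + 13**2) = (557 + 35*11) + (-28 + 169) = (557 + 385) + 141 = 942 + 141 = 1083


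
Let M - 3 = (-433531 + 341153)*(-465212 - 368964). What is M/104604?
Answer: 77059510531/104604 ≈ 7.3668e+5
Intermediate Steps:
M = 77059510531 (M = 3 + (-433531 + 341153)*(-465212 - 368964) = 3 - 92378*(-834176) = 3 + 77059510528 = 77059510531)
M/104604 = 77059510531/104604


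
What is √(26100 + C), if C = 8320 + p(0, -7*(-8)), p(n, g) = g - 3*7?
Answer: √34455 ≈ 185.62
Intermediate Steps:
p(n, g) = -21 + g (p(n, g) = g - 21 = -21 + g)
C = 8355 (C = 8320 + (-21 - 7*(-8)) = 8320 + (-21 + 56) = 8320 + 35 = 8355)
√(26100 + C) = √(26100 + 8355) = √34455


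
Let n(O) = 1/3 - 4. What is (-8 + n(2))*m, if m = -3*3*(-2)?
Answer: -210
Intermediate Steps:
m = 18 (m = -9*(-2) = 18)
n(O) = -11/3 (n(O) = ⅓ - 4 = -11/3)
(-8 + n(2))*m = (-8 - 11/3)*18 = -35/3*18 = -210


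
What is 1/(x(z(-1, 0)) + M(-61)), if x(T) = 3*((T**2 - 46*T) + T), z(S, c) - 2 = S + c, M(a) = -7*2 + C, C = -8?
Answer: -1/154 ≈ -0.0064935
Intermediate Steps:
M(a) = -22 (M(a) = -7*2 - 8 = -14 - 8 = -22)
z(S, c) = 2 + S + c (z(S, c) = 2 + (S + c) = 2 + S + c)
x(T) = -135*T + 3*T**2 (x(T) = 3*(T**2 - 45*T) = -135*T + 3*T**2)
1/(x(z(-1, 0)) + M(-61)) = 1/(3*(2 - 1 + 0)*(-45 + (2 - 1 + 0)) - 22) = 1/(3*1*(-45 + 1) - 22) = 1/(3*1*(-44) - 22) = 1/(-132 - 22) = 1/(-154) = -1/154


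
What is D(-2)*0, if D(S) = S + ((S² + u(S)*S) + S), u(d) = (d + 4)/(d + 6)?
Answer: 0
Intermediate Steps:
u(d) = (4 + d)/(6 + d)
D(S) = S² + 2*S + S*(4 + S)/(6 + S) (D(S) = S + ((S² + ((4 + S)/(6 + S))*S) + S) = S + ((S² + S*(4 + S)/(6 + S)) + S) = S + (S + S² + S*(4 + S)/(6 + S)) = S² + 2*S + S*(4 + S)/(6 + S))
D(-2)*0 = -2*(16 + (-2)² + 9*(-2))/(6 - 2)*0 = -2*(16 + 4 - 18)/4*0 = -2*¼*2*0 = -1*0 = 0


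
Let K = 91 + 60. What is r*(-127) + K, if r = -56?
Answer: 7263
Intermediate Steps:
K = 151
r*(-127) + K = -56*(-127) + 151 = 7112 + 151 = 7263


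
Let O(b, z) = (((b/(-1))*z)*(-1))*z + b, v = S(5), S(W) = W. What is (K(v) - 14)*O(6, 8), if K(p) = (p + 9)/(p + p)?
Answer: -4914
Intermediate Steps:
v = 5
O(b, z) = b + b*z**2 (O(b, z) = (((b*(-1))*z)*(-1))*z + b = (((-b)*z)*(-1))*z + b = (-b*z*(-1))*z + b = (b*z)*z + b = b*z**2 + b = b + b*z**2)
K(p) = (9 + p)/(2*p) (K(p) = (9 + p)/((2*p)) = (9 + p)*(1/(2*p)) = (9 + p)/(2*p))
(K(v) - 14)*O(6, 8) = ((1/2)*(9 + 5)/5 - 14)*(6*(1 + 8**2)) = ((1/2)*(1/5)*14 - 14)*(6*(1 + 64)) = (7/5 - 14)*(6*65) = -63/5*390 = -4914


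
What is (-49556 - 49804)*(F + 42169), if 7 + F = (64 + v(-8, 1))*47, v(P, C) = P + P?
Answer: -4413372480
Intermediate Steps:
v(P, C) = 2*P
F = 2249 (F = -7 + (64 + 2*(-8))*47 = -7 + (64 - 16)*47 = -7 + 48*47 = -7 + 2256 = 2249)
(-49556 - 49804)*(F + 42169) = (-49556 - 49804)*(2249 + 42169) = -99360*44418 = -4413372480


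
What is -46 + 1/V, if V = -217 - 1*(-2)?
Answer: -9891/215 ≈ -46.005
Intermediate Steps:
V = -215 (V = -217 + 2 = -215)
-46 + 1/V = -46 + 1/(-215) = -46 - 1/215 = -9891/215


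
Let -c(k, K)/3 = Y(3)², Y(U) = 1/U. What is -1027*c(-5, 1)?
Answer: 1027/3 ≈ 342.33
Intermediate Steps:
c(k, K) = -⅓ (c(k, K) = -3*(1/3)² = -3*(⅓)² = -3*⅑ = -⅓)
-1027*c(-5, 1) = -1027*(-⅓) = 1027/3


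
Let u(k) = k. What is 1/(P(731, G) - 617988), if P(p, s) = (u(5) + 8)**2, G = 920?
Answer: -1/617819 ≈ -1.6186e-6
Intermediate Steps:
P(p, s) = 169 (P(p, s) = (5 + 8)**2 = 13**2 = 169)
1/(P(731, G) - 617988) = 1/(169 - 617988) = 1/(-617819) = -1/617819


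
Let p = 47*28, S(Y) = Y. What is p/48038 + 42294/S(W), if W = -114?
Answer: -8910391/24019 ≈ -370.97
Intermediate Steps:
p = 1316
p/48038 + 42294/S(W) = 1316/48038 + 42294/(-114) = 1316*(1/48038) + 42294*(-1/114) = 658/24019 - 371 = -8910391/24019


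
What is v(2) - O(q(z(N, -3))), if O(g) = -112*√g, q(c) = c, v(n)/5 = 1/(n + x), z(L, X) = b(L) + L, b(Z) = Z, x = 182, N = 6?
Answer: 5/184 + 224*√3 ≈ 388.01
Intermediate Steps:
z(L, X) = 2*L (z(L, X) = L + L = 2*L)
v(n) = 5/(182 + n) (v(n) = 5/(n + 182) = 5/(182 + n))
v(2) - O(q(z(N, -3))) = 5/(182 + 2) - (-112)*√(2*6) = 5/184 - (-112)*√12 = 5*(1/184) - (-112)*2*√3 = 5/184 - (-224)*√3 = 5/184 + 224*√3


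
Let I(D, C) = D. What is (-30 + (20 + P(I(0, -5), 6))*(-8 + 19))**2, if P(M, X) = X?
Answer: 65536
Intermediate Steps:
(-30 + (20 + P(I(0, -5), 6))*(-8 + 19))**2 = (-30 + (20 + 6)*(-8 + 19))**2 = (-30 + 26*11)**2 = (-30 + 286)**2 = 256**2 = 65536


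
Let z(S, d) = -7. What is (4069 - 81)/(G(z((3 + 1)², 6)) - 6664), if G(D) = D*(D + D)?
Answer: -1994/3283 ≈ -0.60737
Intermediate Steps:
G(D) = 2*D² (G(D) = D*(2*D) = 2*D²)
(4069 - 81)/(G(z((3 + 1)², 6)) - 6664) = (4069 - 81)/(2*(-7)² - 6664) = 3988/(2*49 - 6664) = 3988/(98 - 6664) = 3988/(-6566) = 3988*(-1/6566) = -1994/3283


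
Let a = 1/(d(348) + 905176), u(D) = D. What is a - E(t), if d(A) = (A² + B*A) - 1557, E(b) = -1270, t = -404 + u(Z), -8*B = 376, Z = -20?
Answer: 1280626091/1008367 ≈ 1270.0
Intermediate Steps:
B = -47 (B = -⅛*376 = -47)
t = -424 (t = -404 - 20 = -424)
d(A) = -1557 + A² - 47*A (d(A) = (A² - 47*A) - 1557 = -1557 + A² - 47*A)
a = 1/1008367 (a = 1/((-1557 + 348² - 47*348) + 905176) = 1/((-1557 + 121104 - 16356) + 905176) = 1/(103191 + 905176) = 1/1008367 ≈ 9.9170e-7)
a - E(t) = 1/1008367 - 1*(-1270) = 1/1008367 + 1270 = 1280626091/1008367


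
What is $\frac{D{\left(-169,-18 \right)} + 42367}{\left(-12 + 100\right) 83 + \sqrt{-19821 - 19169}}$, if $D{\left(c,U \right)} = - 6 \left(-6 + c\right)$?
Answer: $\frac{158558884}{26693703} - \frac{43417 i \sqrt{38990}}{53387406} \approx 5.9399 - 0.16058 i$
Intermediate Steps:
$D{\left(c,U \right)} = 36 - 6 c$
$\frac{D{\left(-169,-18 \right)} + 42367}{\left(-12 + 100\right) 83 + \sqrt{-19821 - 19169}} = \frac{\left(36 - -1014\right) + 42367}{\left(-12 + 100\right) 83 + \sqrt{-19821 - 19169}} = \frac{\left(36 + 1014\right) + 42367}{88 \cdot 83 + \sqrt{-38990}} = \frac{1050 + 42367}{7304 + i \sqrt{38990}} = \frac{43417}{7304 + i \sqrt{38990}}$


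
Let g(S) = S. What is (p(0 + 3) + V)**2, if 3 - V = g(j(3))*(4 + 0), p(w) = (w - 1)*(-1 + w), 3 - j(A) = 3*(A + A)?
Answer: 4489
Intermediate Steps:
j(A) = 3 - 6*A (j(A) = 3 - 3*(A + A) = 3 - 3*2*A = 3 - 6*A)
p(w) = (-1 + w)**2 (p(w) = (-1 + w)*(-1 + w) = (-1 + w)**2)
V = 63 (V = 3 - (3 - 6*3)*(4 + 0) = 3 - (3 - 18)*4 = 3 - (-15)*4 = 3 - 1*(-60) = 3 + 60 = 63)
(p(0 + 3) + V)**2 = ((-1 + (0 + 3))**2 + 63)**2 = ((-1 + 3)**2 + 63)**2 = (2**2 + 63)**2 = (4 + 63)**2 = 67**2 = 4489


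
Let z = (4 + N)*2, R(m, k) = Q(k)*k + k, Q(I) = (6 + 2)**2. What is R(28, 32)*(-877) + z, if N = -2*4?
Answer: -1824168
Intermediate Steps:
Q(I) = 64 (Q(I) = 8**2 = 64)
N = -8
R(m, k) = 65*k (R(m, k) = 64*k + k = 65*k)
z = -8 (z = (4 - 8)*2 = -4*2 = -8)
R(28, 32)*(-877) + z = (65*32)*(-877) - 8 = 2080*(-877) - 8 = -1824160 - 8 = -1824168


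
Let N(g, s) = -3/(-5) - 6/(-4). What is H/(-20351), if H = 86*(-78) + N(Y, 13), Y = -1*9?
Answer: 67059/203510 ≈ 0.32951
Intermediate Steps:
Y = -9
N(g, s) = 21/10 (N(g, s) = -3*(-⅕) - 6*(-¼) = ⅗ + 3/2 = 21/10)
H = -67059/10 (H = 86*(-78) + 21/10 = -6708 + 21/10 = -67059/10 ≈ -6705.9)
H/(-20351) = -67059/10/(-20351) = -67059/10*(-1/20351) = 67059/203510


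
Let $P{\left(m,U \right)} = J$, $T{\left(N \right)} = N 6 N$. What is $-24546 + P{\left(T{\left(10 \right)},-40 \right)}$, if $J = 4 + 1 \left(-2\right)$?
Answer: $-24544$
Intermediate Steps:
$T{\left(N \right)} = 6 N^{2}$ ($T{\left(N \right)} = 6 N N = 6 N^{2}$)
$J = 2$ ($J = 4 - 2 = 2$)
$P{\left(m,U \right)} = 2$
$-24546 + P{\left(T{\left(10 \right)},-40 \right)} = -24546 + 2 = -24544$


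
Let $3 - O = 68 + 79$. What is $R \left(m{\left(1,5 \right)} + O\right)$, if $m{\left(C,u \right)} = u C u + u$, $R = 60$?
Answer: $-6840$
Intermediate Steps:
$m{\left(C,u \right)} = u + C u^{2}$ ($m{\left(C,u \right)} = C u u + u = C u^{2} + u = u + C u^{2}$)
$O = -144$ ($O = 3 - \left(68 + 79\right) = 3 - 147 = -144$)
$R \left(m{\left(1,5 \right)} + O\right) = 60 \left(5 \left(1 + 1 \cdot 5\right) - 144\right) = 60 \left(5 \left(1 + 5\right) - 144\right) = 60 \left(5 \cdot 6 - 144\right) = 60 \left(30 - 144\right) = 60 \left(-114\right) = -6840$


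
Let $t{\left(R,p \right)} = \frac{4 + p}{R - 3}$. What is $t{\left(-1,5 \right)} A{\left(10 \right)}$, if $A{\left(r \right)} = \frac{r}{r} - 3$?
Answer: $\frac{9}{2} \approx 4.5$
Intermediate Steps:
$t{\left(R,p \right)} = \frac{4 + p}{-3 + R}$
$A{\left(r \right)} = -2$ ($A{\left(r \right)} = 1 - 3 = -2$)
$t{\left(-1,5 \right)} A{\left(10 \right)} = \frac{4 + 5}{-3 - 1} \left(-2\right) = \frac{1}{-4} \cdot 9 \left(-2\right) = \left(- \frac{1}{4}\right) 9 \left(-2\right) = \left(- \frac{9}{4}\right) \left(-2\right) = \frac{9}{2}$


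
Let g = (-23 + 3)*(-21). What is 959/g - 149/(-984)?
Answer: 3993/1640 ≈ 2.4348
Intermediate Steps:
g = 420 (g = -20*(-21) = 420)
959/g - 149/(-984) = 959/420 - 149/(-984) = 959*(1/420) - 149*(-1/984) = 137/60 + 149/984 = 3993/1640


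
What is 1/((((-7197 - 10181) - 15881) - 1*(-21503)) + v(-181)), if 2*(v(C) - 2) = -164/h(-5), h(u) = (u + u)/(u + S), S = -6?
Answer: -5/59221 ≈ -8.4430e-5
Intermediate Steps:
h(u) = 2*u/(-6 + u) (h(u) = (u + u)/(u - 6) = (2*u)/(-6 + u) = 2*u/(-6 + u))
v(C) = -441/5 (v(C) = 2 + (-164/(2*(-5)/(-6 - 5)))/2 = 2 + (-164/(2*(-5)/(-11)))/2 = 2 + (-164/(2*(-5)*(-1/11)))/2 = 2 + (-164/10/11)/2 = 2 + (-164*11/10)/2 = 2 + (½)*(-902/5) = 2 - 451/5 = -441/5)
1/((((-7197 - 10181) - 15881) - 1*(-21503)) + v(-181)) = 1/((((-7197 - 10181) - 15881) - 1*(-21503)) - 441/5) = 1/(((-17378 - 15881) + 21503) - 441/5) = 1/((-33259 + 21503) - 441/5) = 1/(-11756 - 441/5) = 1/(-59221/5) = -5/59221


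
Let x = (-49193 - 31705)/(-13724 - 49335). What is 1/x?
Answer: 63059/80898 ≈ 0.77949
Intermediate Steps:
x = 80898/63059 (x = -80898/(-63059) = -80898*(-1/63059) = 80898/63059 ≈ 1.2829)
1/x = 1/(80898/63059) = 63059/80898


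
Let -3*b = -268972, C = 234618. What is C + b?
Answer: 972826/3 ≈ 3.2428e+5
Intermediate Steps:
b = 268972/3 (b = -⅓*(-268972) = 268972/3 ≈ 89657.)
C + b = 234618 + 268972/3 = 972826/3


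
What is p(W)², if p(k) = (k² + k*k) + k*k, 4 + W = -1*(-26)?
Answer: 2108304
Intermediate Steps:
W = 22 (W = -4 - 1*(-26) = -4 + 26 = 22)
p(k) = 3*k² (p(k) = (k² + k²) + k² = 2*k² + k² = 3*k²)
p(W)² = (3*22²)² = (3*484)² = 1452² = 2108304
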